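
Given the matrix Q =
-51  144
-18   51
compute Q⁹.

tr Q = 0 and det Q = -9, so the characteristic polynomial is λ² − (0)λ + (-9) with roots 3 and -3.
Eigenvectors give P = [[-8, 3], [-3, 1]] with P⁻¹ = [[1, -3], [3, -8]], and Q = P·diag(3, -3)·P⁻¹.
Then Q⁹ = P·diag(19683, -19683)·P⁻¹ = [[-157464, -59049], [-59049, -19683]] · [[1, -3], [3, -8]] = [[-334611, 944784], [-118098, 334611]].

[[-334611, 944784], [-118098, 334611]]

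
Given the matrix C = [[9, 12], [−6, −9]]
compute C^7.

tr C = 0 and det C = −9, so the characteristic polynomial is λ² − (0)λ + (−9) with roots 3 and −3.
Eigenvectors give P = [[−2, −1], [1, 1]] with P⁻¹ = [[−1, −1], [1, 2]], and C = P·diag(3, −3)·P⁻¹.
Then C^7 = P·diag(2187, −2187)·P⁻¹ = [[−4374, 2187], [2187, −2187]] · [[−1, −1], [1, 2]] = [[6561, 8748], [−4374, −6561]].

[[6561, 8748], [−4374, −6561]]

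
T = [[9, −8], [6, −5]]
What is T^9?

tr T = 4 and det T = 3, so the characteristic polynomial is λ² − (4)λ + (3) with roots 1 and 3.
Eigenvectors give P = [[−1, −4], [−1, −3]] with P⁻¹ = [[3, −4], [−1, 1]], and T = P·diag(1, 3)·P⁻¹.
Then T^9 = P·diag(1, 19683)·P⁻¹ = [[−1, −78732], [−1, −59049]] · [[3, −4], [−1, 1]] = [[78729, −78728], [59046, −59045]].

[[78729, −78728], [59046, −59045]]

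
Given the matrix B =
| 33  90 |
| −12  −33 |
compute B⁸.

[[6561, 0], [0, 6561]]

tr B = 0 and det B = −9, so the characteristic polynomial is λ² − (0)λ + (−9) with roots −3 and 3.
Eigenvectors give P = [[−5, −3], [2, 1]] with P⁻¹ = [[1, 3], [−2, −5]], and B = P·diag(−3, 3)·P⁻¹.
Then B⁸ = P·diag(6561, 6561)·P⁻¹ = [[−32805, −19683], [13122, 6561]] · [[1, 3], [−2, −5]] = [[6561, 0], [0, 6561]].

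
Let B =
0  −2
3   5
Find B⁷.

[[−3990, −4118], [6177, 6305]]

tr B = 5 and det B = 6, so the characteristic polynomial is λ² − (5)λ + (6) with roots 3 and 2.
Eigenvectors give P = [[−2, 1], [3, −1]] with P⁻¹ = [[1, 1], [3, 2]], and B = P·diag(3, 2)·P⁻¹.
Then B⁷ = P·diag(2187, 128)·P⁻¹ = [[−4374, 128], [6561, −128]] · [[1, 1], [3, 2]] = [[−3990, −4118], [6177, 6305]].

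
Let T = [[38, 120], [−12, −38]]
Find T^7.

tr T = 0 and det T = −4, so the characteristic polynomial is λ² − (0)λ + (−4) with roots −2 and 2.
Eigenvectors give P = [[−3, 10], [1, −3]] with P⁻¹ = [[3, 10], [1, 3]], and T = P·diag(−2, 2)·P⁻¹.
Then T^7 = P·diag(−128, 128)·P⁻¹ = [[384, 1280], [−128, −384]] · [[3, 10], [1, 3]] = [[2432, 7680], [−768, −2432]].

[[2432, 7680], [−768, −2432]]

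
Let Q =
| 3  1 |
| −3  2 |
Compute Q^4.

[[−39, 35], [−105, −74]]

Q^2 = [[6, 5], [−15, 1]]
Q^3 = [[3, 16], [−48, −13]]
Q^4 = [[−39, 35], [−105, −74]]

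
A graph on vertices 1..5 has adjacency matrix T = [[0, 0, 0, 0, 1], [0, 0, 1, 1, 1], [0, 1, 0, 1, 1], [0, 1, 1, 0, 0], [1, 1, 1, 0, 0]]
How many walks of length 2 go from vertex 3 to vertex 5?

The number of length-2 walks from vertex 3 to vertex 5 is entry (3,5) of T^2, where T is the adjacency matrix.
T^2 = [[1, 1, 1, 0, 0], [1, 3, 2, 1, 1], [1, 2, 3, 1, 1], [0, 1, 1, 2, 2], [0, 1, 1, 2, 3]]

1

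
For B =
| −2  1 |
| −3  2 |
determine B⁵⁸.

[[1, 0], [0, 1]]

B² = I (check: tr B = 0 and det B = −1), so B⁵⁸ = I since 58 is even.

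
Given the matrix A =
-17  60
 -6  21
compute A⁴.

[[-719, 2400], [-240, 801]]

tr A = 4 and det A = 3, so the characteristic polynomial is λ² − (4)λ + (3) with roots 3 and 1.
Eigenvectors give P = [[3, 10], [1, 3]] with P⁻¹ = [[-3, 10], [1, -3]], and A = P·diag(3, 1)·P⁻¹.
Then A⁴ = P·diag(81, 1)·P⁻¹ = [[243, 10], [81, 3]] · [[-3, 10], [1, -3]] = [[-719, 2400], [-240, 801]].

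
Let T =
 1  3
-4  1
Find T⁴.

[[73, -132], [176, 73]]

T² = [[-11, 6], [-8, -11]]
T³ = [[-35, -27], [36, -35]]
T⁴ = [[73, -132], [176, 73]]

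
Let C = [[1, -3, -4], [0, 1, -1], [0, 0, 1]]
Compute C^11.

[[1, -33, 121], [0, 1, -11], [0, 0, 1]]

C = I + N where N = [[0, -3, -4], [0, 0, -1], [0, 0, 0]] is strictly upper-triangular, so N^3 = 0.
(I + N)^11 = I + 11·N + 55·N^2 = [[1, -33, 121], [0, 1, -11], [0, 0, 1]].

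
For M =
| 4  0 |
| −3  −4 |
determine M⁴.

[[256, 0], [0, 256]]

M² = [[16, 0], [0, 16]]
M³ = [[64, 0], [−48, −64]]
M⁴ = [[256, 0], [0, 256]]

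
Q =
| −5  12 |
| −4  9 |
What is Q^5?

[[−725, 1452], [−484, 969]]

tr Q = 4 and det Q = 3, so the characteristic polynomial is λ² − (4)λ + (3) with roots 3 and 1.
Eigenvectors give P = [[3, −2], [2, −1]] with P⁻¹ = [[−1, 2], [−2, 3]], and Q = P·diag(3, 1)·P⁻¹.
Then Q^5 = P·diag(243, 1)·P⁻¹ = [[729, −2], [486, −1]] · [[−1, 2], [−2, 3]] = [[−725, 1452], [−484, 969]].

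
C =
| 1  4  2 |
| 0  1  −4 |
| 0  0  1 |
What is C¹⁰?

[[1, 40, −700], [0, 1, −40], [0, 0, 1]]

C = I + N where N = [[0, 4, 2], [0, 0, −4], [0, 0, 0]] is strictly upper-triangular, so N³ = 0.
(I + N)¹⁰ = I + 10·N + 45·N² = [[1, 40, −700], [0, 1, −40], [0, 0, 1]].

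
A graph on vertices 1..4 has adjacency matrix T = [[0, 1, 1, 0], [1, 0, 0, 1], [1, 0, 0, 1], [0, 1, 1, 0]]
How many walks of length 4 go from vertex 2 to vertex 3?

8

The number of length-4 walks from vertex 2 to vertex 3 is entry (2,3) of T⁴, where T is the adjacency matrix.
T² = [[2, 0, 0, 2], [0, 2, 2, 0], [0, 2, 2, 0], [2, 0, 0, 2]]
T³ = [[0, 4, 4, 0], [4, 0, 0, 4], [4, 0, 0, 4], [0, 4, 4, 0]]
T⁴ = [[8, 0, 0, 8], [0, 8, 8, 0], [0, 8, 8, 0], [8, 0, 0, 8]]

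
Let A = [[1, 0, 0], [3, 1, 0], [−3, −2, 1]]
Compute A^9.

[[1, 0, 0], [27, 1, 0], [−243, −18, 1]]

A = I + N where N = [[0, 0, 0], [3, 0, 0], [−3, −2, 0]] is strictly lower-triangular, so N^3 = 0.
(I + N)^9 = I + 9·N + 36·N^2 = [[1, 0, 0], [27, 1, 0], [−243, −18, 1]].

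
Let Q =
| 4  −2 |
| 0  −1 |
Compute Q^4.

Q^2 = [[16, −6], [0, 1]]
Q^3 = [[64, −26], [0, −1]]
Q^4 = [[256, −102], [0, 1]]

[[256, −102], [0, 1]]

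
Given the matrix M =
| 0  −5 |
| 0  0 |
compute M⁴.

[[0, 0], [0, 0]]

M is strictly triangular, hence nilpotent: M² = 0, so M⁴ = 0.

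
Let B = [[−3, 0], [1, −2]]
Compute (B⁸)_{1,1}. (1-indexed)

tr B = −5 and det B = 6, so the characteristic polynomial is λ² − (−5)λ + (6) with roots −2 and −3.
Eigenvectors give P = [[0, −1], [1, 1]] with P⁻¹ = [[1, 1], [−1, 0]], and B = P·diag(−2, −3)·P⁻¹.
Then B⁸ = P·diag(256, 6561)·P⁻¹ = [[0, −6561], [256, 6561]] · [[1, 1], [−1, 0]] = [[6561, 0], [−6305, 256]].

6561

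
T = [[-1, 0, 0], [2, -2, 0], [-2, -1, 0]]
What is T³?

T² = [[1, 0, 0], [-6, 4, 0], [0, 2, 0]]
T³ = [[-1, 0, 0], [14, -8, 0], [4, -4, 0]]

[[-1, 0, 0], [14, -8, 0], [4, -4, 0]]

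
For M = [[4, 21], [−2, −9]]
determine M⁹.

[[114514, 402591], [−38342, −134709]]

tr M = −5 and det M = 6, so the characteristic polynomial is λ² − (−5)λ + (6) with roots −2 and −3.
Eigenvectors give P = [[7, −3], [−2, 1]] with P⁻¹ = [[1, 3], [2, 7]], and M = P·diag(−2, −3)·P⁻¹.
Then M⁹ = P·diag(−512, −19683)·P⁻¹ = [[−3584, 59049], [1024, −19683]] · [[1, 3], [2, 7]] = [[114514, 402591], [−38342, −134709]].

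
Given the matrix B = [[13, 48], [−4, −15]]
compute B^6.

tr B = −2 and det B = −3, so the characteristic polynomial is λ² − (−2)λ + (−3) with roots 1 and −3.
Eigenvectors give P = [[−4, 3], [1, −1]] with P⁻¹ = [[−1, −3], [−1, −4]], and B = P·diag(1, −3)·P⁻¹.
Then B^6 = P·diag(1, 729)·P⁻¹ = [[−4, 2187], [1, −729]] · [[−1, −3], [−1, −4]] = [[−2183, −8736], [728, 2913]].

[[−2183, −8736], [728, 2913]]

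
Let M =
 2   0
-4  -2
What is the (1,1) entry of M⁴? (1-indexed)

tr M = 0 and det M = -4, so the characteristic polynomial is λ² − (0)λ + (-4) with roots -2 and 2.
Eigenvectors give P = [[0, -1], [1, 1]] with P⁻¹ = [[1, 1], [-1, 0]], and M = P·diag(-2, 2)·P⁻¹.
Then M⁴ = P·diag(16, 16)·P⁻¹ = [[0, -16], [16, 16]] · [[1, 1], [-1, 0]] = [[16, 0], [0, 16]].

16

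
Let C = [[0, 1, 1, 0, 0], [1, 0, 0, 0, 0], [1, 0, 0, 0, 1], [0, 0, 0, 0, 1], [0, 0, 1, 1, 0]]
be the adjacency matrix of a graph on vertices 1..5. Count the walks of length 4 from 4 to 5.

The number of length-4 walks from vertex 4 to vertex 5 is entry (4,5) of C^4, where C is the adjacency matrix.
C^2 = [[2, 0, 0, 0, 1], [0, 1, 1, 0, 0], [0, 1, 2, 1, 0], [0, 0, 1, 1, 0], [1, 0, 0, 0, 2]]
C^3 = [[0, 2, 3, 1, 0], [2, 0, 0, 0, 1], [3, 0, 0, 0, 3], [1, 0, 0, 0, 2], [0, 1, 3, 2, 0]]
C^4 = [[5, 0, 0, 0, 4], [0, 2, 3, 1, 0], [0, 3, 6, 3, 0], [0, 1, 3, 2, 0], [4, 0, 0, 0, 5]]

0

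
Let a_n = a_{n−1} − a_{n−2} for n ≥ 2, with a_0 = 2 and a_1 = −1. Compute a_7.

−1

With companion matrix C = [[1, −1], [1, 0]], [a_n, a_{n−1}]ᵀ = C·[a_{n−1}, a_{n−2}]ᵀ, so [a_7, a_6]ᵀ = C⁶·[a_1, a_0]ᵀ.
C⁶ = [[1, 0], [0, 1]], giving [a_7, a_6]ᵀ = [[−1], [2]].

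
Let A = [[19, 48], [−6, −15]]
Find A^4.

[[721, 1920], [−240, −639]]

tr A = 4 and det A = 3, so the characteristic polynomial is λ² − (4)λ + (3) with roots 3 and 1.
Eigenvectors give P = [[3, 8], [−1, −3]] with P⁻¹ = [[3, 8], [−1, −3]], and A = P·diag(3, 1)·P⁻¹.
Then A^4 = P·diag(81, 1)·P⁻¹ = [[243, 8], [−81, −3]] · [[3, 8], [−1, −3]] = [[721, 1920], [−240, −639]].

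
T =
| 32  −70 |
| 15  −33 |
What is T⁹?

[[121682, −282730], [60585, −140853]]

tr T = −1 and det T = −6, so the characteristic polynomial is λ² − (−1)λ + (−6) with roots 2 and −3.
Eigenvectors give P = [[7, 2], [3, 1]] with P⁻¹ = [[1, −2], [−3, 7]], and T = P·diag(2, −3)·P⁻¹.
Then T⁹ = P·diag(512, −19683)·P⁻¹ = [[3584, −39366], [1536, −19683]] · [[1, −2], [−3, 7]] = [[121682, −282730], [60585, −140853]].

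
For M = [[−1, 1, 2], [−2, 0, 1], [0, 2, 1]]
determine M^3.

M^2 = [[−1, 3, 1], [2, 0, −3], [−4, 2, 3]]
M^3 = [[−5, 1, 2], [−2, −4, 1], [0, 2, −3]]

[[−5, 1, 2], [−2, −4, 1], [0, 2, −3]]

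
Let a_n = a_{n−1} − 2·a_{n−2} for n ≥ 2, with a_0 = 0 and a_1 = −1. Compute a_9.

17

With companion matrix M = [[1, −2], [1, 0]], [a_n, a_{n−1}]ᵀ = M·[a_{n−1}, a_{n−2}]ᵀ, so [a_9, a_8]ᵀ = M⁸·[a_1, a_0]ᵀ.
M⁸ = [[−17, 6], [−3, −14]], giving [a_9, a_8]ᵀ = [[17], [3]].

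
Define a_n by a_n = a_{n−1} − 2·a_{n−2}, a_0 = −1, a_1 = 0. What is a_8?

With companion matrix Q = [[1, −2], [1, 0]], [a_n, a_{n−1}]ᵀ = Q·[a_{n−1}, a_{n−2}]ᵀ, so [a_8, a_7]ᵀ = Q⁷·[a_1, a_0]ᵀ.
Q⁷ = [[−3, −14], [7, −10]], giving [a_8, a_7]ᵀ = [[14], [10]].

14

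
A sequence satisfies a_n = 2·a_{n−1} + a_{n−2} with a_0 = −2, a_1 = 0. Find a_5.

−24

With companion matrix A = [[2, 1], [1, 0]], [a_n, a_{n−1}]ᵀ = A·[a_{n−1}, a_{n−2}]ᵀ, so [a_5, a_4]ᵀ = A^4·[a_1, a_0]ᵀ.
A^4 = [[29, 12], [12, 5]], giving [a_5, a_4]ᵀ = [[−24], [−10]].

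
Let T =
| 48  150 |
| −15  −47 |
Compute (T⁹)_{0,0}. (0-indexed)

tr T = 1 and det T = −6, so the characteristic polynomial is λ² − (1)λ + (−6) with roots 3 and −2.
Eigenvectors give P = [[10, −3], [−3, 1]] with P⁻¹ = [[1, 3], [3, 10]], and T = P·diag(3, −2)·P⁻¹.
Then T⁹ = P·diag(19683, −512)·P⁻¹ = [[196830, 1536], [−59049, −512]] · [[1, 3], [3, 10]] = [[201438, 605850], [−60585, −182267]].

201438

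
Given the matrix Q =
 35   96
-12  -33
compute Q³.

tr Q = 2 and det Q = -3, so the characteristic polynomial is λ² − (2)λ + (-3) with roots -1 and 3.
Eigenvectors give P = [[-8, -3], [3, 1]] with P⁻¹ = [[1, 3], [-3, -8]], and Q = P·diag(-1, 3)·P⁻¹.
Then Q³ = P·diag(-1, 27)·P⁻¹ = [[8, -81], [-3, 27]] · [[1, 3], [-3, -8]] = [[251, 672], [-84, -225]].

[[251, 672], [-84, -225]]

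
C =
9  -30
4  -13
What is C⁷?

[[10929, -32790], [4372, -13117]]

tr C = -4 and det C = 3, so the characteristic polynomial is λ² − (-4)λ + (3) with roots -1 and -3.
Eigenvectors give P = [[-3, 5], [-1, 2]] with P⁻¹ = [[-2, 5], [-1, 3]], and C = P·diag(-1, -3)·P⁻¹.
Then C⁷ = P·diag(-1, -2187)·P⁻¹ = [[3, -10935], [1, -4374]] · [[-2, 5], [-1, 3]] = [[10929, -32790], [4372, -13117]].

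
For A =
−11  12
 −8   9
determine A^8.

tr A = −2 and det A = −3, so the characteristic polynomial is λ² − (−2)λ + (−3) with roots −3 and 1.
Eigenvectors give P = [[3, 1], [2, 1]] with P⁻¹ = [[1, −1], [−2, 3]], and A = P·diag(−3, 1)·P⁻¹.
Then A^8 = P·diag(6561, 1)·P⁻¹ = [[19683, 1], [13122, 1]] · [[1, −1], [−2, 3]] = [[19681, −19680], [13120, −13119]].

[[19681, −19680], [13120, −13119]]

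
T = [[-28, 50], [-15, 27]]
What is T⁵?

tr T = -1 and det T = -6, so the characteristic polynomial is λ² − (-1)λ + (-6) with roots 2 and -3.
Eigenvectors give P = [[-5, 2], [-3, 1]] with P⁻¹ = [[1, -2], [3, -5]], and T = P·diag(2, -3)·P⁻¹.
Then T⁵ = P·diag(32, -243)·P⁻¹ = [[-160, -486], [-96, -243]] · [[1, -2], [3, -5]] = [[-1618, 2750], [-825, 1407]].

[[-1618, 2750], [-825, 1407]]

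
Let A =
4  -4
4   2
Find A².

[[0, -24], [24, -12]]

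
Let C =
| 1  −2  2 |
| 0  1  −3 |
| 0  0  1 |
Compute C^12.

[[1, −24, 420], [0, 1, −36], [0, 0, 1]]

C = I + N where N = [[0, −2, 2], [0, 0, −3], [0, 0, 0]] is strictly upper-triangular, so N^3 = 0.
(I + N)^12 = I + 12·N + 66·N^2 = [[1, −24, 420], [0, 1, −36], [0, 0, 1]].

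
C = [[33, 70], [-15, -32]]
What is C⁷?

tr C = 1 and det C = -6, so the characteristic polynomial is λ² − (1)λ + (-6) with roots 3 and -2.
Eigenvectors give P = [[7, -2], [-3, 1]] with P⁻¹ = [[1, 2], [3, 7]], and C = P·diag(3, -2)·P⁻¹.
Then C⁷ = P·diag(2187, -128)·P⁻¹ = [[15309, 256], [-6561, -128]] · [[1, 2], [3, 7]] = [[16077, 32410], [-6945, -14018]].

[[16077, 32410], [-6945, -14018]]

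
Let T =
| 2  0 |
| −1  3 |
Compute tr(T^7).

2315

tr T = 5 and det T = 6, so the characteristic polynomial is λ² − (5)λ + (6) with roots 2 and 3.
Eigenvectors give P = [[1, 0], [1, −1]] with P⁻¹ = [[1, 0], [1, −1]], and T = P·diag(2, 3)·P⁻¹.
Then T^7 = P·diag(128, 2187)·P⁻¹ = [[128, 0], [128, −2187]] · [[1, 0], [1, −1]] = [[128, 0], [−2059, 2187]].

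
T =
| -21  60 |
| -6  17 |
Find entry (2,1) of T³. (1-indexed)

-78

tr T = -4 and det T = 3, so the characteristic polynomial is λ² − (-4)λ + (3) with roots -1 and -3.
Eigenvectors give P = [[3, -10], [1, -3]] with P⁻¹ = [[-3, 10], [-1, 3]], and T = P·diag(-1, -3)·P⁻¹.
Then T³ = P·diag(-1, -27)·P⁻¹ = [[-3, 270], [-1, 81]] · [[-3, 10], [-1, 3]] = [[-261, 780], [-78, 233]].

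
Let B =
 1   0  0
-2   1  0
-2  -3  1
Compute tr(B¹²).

3

B = I + N where N = [[0, 0, 0], [-2, 0, 0], [-2, -3, 0]] is strictly lower-triangular, so N³ = 0.
(I + N)¹² = I + 12·N + 66·N² = [[1, 0, 0], [-24, 1, 0], [372, -36, 1]].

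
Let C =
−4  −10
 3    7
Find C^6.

tr C = 3 and det C = 2, so the characteristic polynomial is λ² − (3)λ + (2) with roots 1 and 2.
Eigenvectors give P = [[−2, −5], [1, 3]] with P⁻¹ = [[−3, −5], [1, 2]], and C = P·diag(1, 2)·P⁻¹.
Then C^6 = P·diag(1, 64)·P⁻¹ = [[−2, −320], [1, 192]] · [[−3, −5], [1, 2]] = [[−314, −630], [189, 379]].

[[−314, −630], [189, 379]]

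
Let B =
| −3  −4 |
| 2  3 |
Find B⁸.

[[1, 0], [0, 1]]

B² = I (check: tr B = 0 and det B = −1), so B⁸ = I since 8 is even.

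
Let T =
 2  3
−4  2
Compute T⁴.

[[−128, −192], [256, −128]]

T² = [[−8, 12], [−16, −8]]
T³ = [[−64, 0], [0, −64]]
T⁴ = [[−128, −192], [256, −128]]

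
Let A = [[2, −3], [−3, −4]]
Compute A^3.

A^2 = [[13, 6], [6, 25]]
A^3 = [[8, −63], [−63, −118]]

[[8, −63], [−63, −118]]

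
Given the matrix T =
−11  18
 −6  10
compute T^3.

[[−35, 54], [−18, 28]]

tr T = −1 and det T = −2, so the characteristic polynomial is λ² − (−1)λ + (−2) with roots −2 and 1.
Eigenvectors give P = [[2, −3], [1, −2]] with P⁻¹ = [[2, −3], [1, −2]], and T = P·diag(−2, 1)·P⁻¹.
Then T^3 = P·diag(−8, 1)·P⁻¹ = [[−16, −3], [−8, −2]] · [[2, −3], [1, −2]] = [[−35, 54], [−18, 28]].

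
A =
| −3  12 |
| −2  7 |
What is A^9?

tr A = 4 and det A = 3, so the characteristic polynomial is λ² − (4)λ + (3) with roots 3 and 1.
Eigenvectors give P = [[−2, 3], [−1, 1]] with P⁻¹ = [[1, −3], [1, −2]], and A = P·diag(3, 1)·P⁻¹.
Then A^9 = P·diag(19683, 1)·P⁻¹ = [[−39366, 3], [−19683, 1]] · [[1, −3], [1, −2]] = [[−39363, 118092], [−19682, 59047]].

[[−39363, 118092], [−19682, 59047]]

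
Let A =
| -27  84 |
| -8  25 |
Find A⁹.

tr A = -2 and det A = -3, so the characteristic polynomial is λ² − (-2)λ + (-3) with roots -3 and 1.
Eigenvectors give P = [[7, 3], [2, 1]] with P⁻¹ = [[1, -3], [-2, 7]], and A = P·diag(-3, 1)·P⁻¹.
Then A⁹ = P·diag(-19683, 1)·P⁻¹ = [[-137781, 3], [-39366, 1]] · [[1, -3], [-2, 7]] = [[-137787, 413364], [-39368, 118105]].

[[-137787, 413364], [-39368, 118105]]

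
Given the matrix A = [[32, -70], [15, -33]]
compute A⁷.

[[14018, -32410], [6945, -16077]]

tr A = -1 and det A = -6, so the characteristic polynomial is λ² − (-1)λ + (-6) with roots 2 and -3.
Eigenvectors give P = [[7, 2], [3, 1]] with P⁻¹ = [[1, -2], [-3, 7]], and A = P·diag(2, -3)·P⁻¹.
Then A⁷ = P·diag(128, -2187)·P⁻¹ = [[896, -4374], [384, -2187]] · [[1, -2], [-3, 7]] = [[14018, -32410], [6945, -16077]].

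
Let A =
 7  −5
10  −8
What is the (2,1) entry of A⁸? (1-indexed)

−12610

tr A = −1 and det A = −6, so the characteristic polynomial is λ² − (−1)λ + (−6) with roots −3 and 2.
Eigenvectors give P = [[−1, 1], [−2, 1]] with P⁻¹ = [[1, −1], [2, −1]], and A = P·diag(−3, 2)·P⁻¹.
Then A⁸ = P·diag(6561, 256)·P⁻¹ = [[−6561, 256], [−13122, 256]] · [[1, −1], [2, −1]] = [[−6049, 6305], [−12610, 12866]].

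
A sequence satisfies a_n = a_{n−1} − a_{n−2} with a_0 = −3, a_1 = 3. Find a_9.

With companion matrix Q = [[1, −1], [1, 0]], [a_n, a_{n−1}]ᵀ = Q·[a_{n−1}, a_{n−2}]ᵀ, so [a_9, a_8]ᵀ = Q⁸·[a_1, a_0]ᵀ.
Q⁸ = [[0, −1], [1, −1]], giving [a_9, a_8]ᵀ = [[3], [6]].

3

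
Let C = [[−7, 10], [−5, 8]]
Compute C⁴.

tr C = 1 and det C = −6, so the characteristic polynomial is λ² − (1)λ + (−6) with roots −2 and 3.
Eigenvectors give P = [[2, 1], [1, 1]] with P⁻¹ = [[1, −1], [−1, 2]], and C = P·diag(−2, 3)·P⁻¹.
Then C⁴ = P·diag(16, 81)·P⁻¹ = [[32, 81], [16, 81]] · [[1, −1], [−1, 2]] = [[−49, 130], [−65, 146]].

[[−49, 130], [−65, 146]]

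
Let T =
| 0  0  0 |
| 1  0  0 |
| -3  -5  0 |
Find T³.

[[0, 0, 0], [0, 0, 0], [0, 0, 0]]

T is strictly triangular, hence nilpotent: T³ = 0, so T³ = 0.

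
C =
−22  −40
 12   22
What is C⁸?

[[256, 0], [0, 256]]

tr C = 0 and det C = −4, so the characteristic polynomial is λ² − (0)λ + (−4) with roots −2 and 2.
Eigenvectors give P = [[−2, 5], [1, −3]] with P⁻¹ = [[−3, −5], [−1, −2]], and C = P·diag(−2, 2)·P⁻¹.
Then C⁸ = P·diag(256, 256)·P⁻¹ = [[−512, 1280], [256, −768]] · [[−3, −5], [−1, −2]] = [[256, 0], [0, 256]].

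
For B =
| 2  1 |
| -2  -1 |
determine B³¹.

[[2, 1], [-2, -1]]

B² = B (a projection; rank 1, trace 1), so B³¹ = B.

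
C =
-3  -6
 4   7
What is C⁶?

tr C = 4 and det C = 3, so the characteristic polynomial is λ² − (4)λ + (3) with roots 3 and 1.
Eigenvectors give P = [[-1, 3], [1, -2]] with P⁻¹ = [[2, 3], [1, 1]], and C = P·diag(3, 1)·P⁻¹.
Then C⁶ = P·diag(729, 1)·P⁻¹ = [[-729, 3], [729, -2]] · [[2, 3], [1, 1]] = [[-1455, -2184], [1456, 2185]].

[[-1455, -2184], [1456, 2185]]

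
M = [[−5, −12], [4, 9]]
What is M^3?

tr M = 4 and det M = 3, so the characteristic polynomial is λ² − (4)λ + (3) with roots 3 and 1.
Eigenvectors give P = [[−3, −2], [2, 1]] with P⁻¹ = [[1, 2], [−2, −3]], and M = P·diag(3, 1)·P⁻¹.
Then M^3 = P·diag(27, 1)·P⁻¹ = [[−81, −2], [54, 1]] · [[1, 2], [−2, −3]] = [[−77, −156], [52, 105]].

[[−77, −156], [52, 105]]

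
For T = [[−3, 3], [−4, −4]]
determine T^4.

T^2 = [[−3, −21], [28, 4]]
T^3 = [[93, 75], [−100, 68]]
T^4 = [[−579, −21], [28, −572]]

[[−579, −21], [28, −572]]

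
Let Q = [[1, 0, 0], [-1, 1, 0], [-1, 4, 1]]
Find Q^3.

[[1, 0, 0], [-3, 1, 0], [-15, 12, 1]]

Q = I + N where N = [[0, 0, 0], [-1, 0, 0], [-1, 4, 0]] is strictly lower-triangular, so N^3 = 0.
(I + N)^3 = I + 3·N + 3·N^2 = [[1, 0, 0], [-3, 1, 0], [-15, 12, 1]].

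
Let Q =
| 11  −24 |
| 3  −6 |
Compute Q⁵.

tr Q = 5 and det Q = 6, so the characteristic polynomial is λ² − (5)λ + (6) with roots 3 and 2.
Eigenvectors give P = [[3, −8], [1, −3]] with P⁻¹ = [[3, −8], [1, −3]], and Q = P·diag(3, 2)·P⁻¹.
Then Q⁵ = P·diag(243, 32)·P⁻¹ = [[729, −256], [243, −96]] · [[3, −8], [1, −3]] = [[1931, −5064], [633, −1656]].

[[1931, −5064], [633, −1656]]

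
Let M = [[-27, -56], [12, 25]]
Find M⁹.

[[-137787, -275576], [59052, 118105]]

tr M = -2 and det M = -3, so the characteristic polynomial is λ² − (-2)λ + (-3) with roots -3 and 1.
Eigenvectors give P = [[7, -2], [-3, 1]] with P⁻¹ = [[1, 2], [3, 7]], and M = P·diag(-3, 1)·P⁻¹.
Then M⁹ = P·diag(-19683, 1)·P⁻¹ = [[-137781, -2], [59049, 1]] · [[1, 2], [3, 7]] = [[-137787, -275576], [59052, 118105]].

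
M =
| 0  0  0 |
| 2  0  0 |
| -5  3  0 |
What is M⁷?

M is strictly triangular, hence nilpotent: M³ = 0, so M⁷ = 0.

[[0, 0, 0], [0, 0, 0], [0, 0, 0]]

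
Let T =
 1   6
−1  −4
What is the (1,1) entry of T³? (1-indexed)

13

tr T = −3 and det T = 2, so the characteristic polynomial is λ² − (−3)λ + (2) with roots −2 and −1.
Eigenvectors give P = [[−2, 3], [1, −1]] with P⁻¹ = [[1, 3], [1, 2]], and T = P·diag(−2, −1)·P⁻¹.
Then T³ = P·diag(−8, −1)·P⁻¹ = [[16, −3], [−8, 1]] · [[1, 3], [1, 2]] = [[13, 42], [−7, −22]].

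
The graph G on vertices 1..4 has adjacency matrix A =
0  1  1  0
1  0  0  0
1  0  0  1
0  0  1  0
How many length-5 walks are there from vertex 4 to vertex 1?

The number of length-5 walks from vertex 4 to vertex 1 is entry (4,1) of A⁵, where A is the adjacency matrix.
A² = [[2, 0, 0, 1], [0, 1, 1, 0], [0, 1, 2, 0], [1, 0, 0, 1]]
A³ = [[0, 2, 3, 0], [2, 0, 0, 1], [3, 0, 0, 2], [0, 1, 2, 0]]
A⁴ = [[5, 0, 0, 3], [0, 2, 3, 0], [0, 3, 5, 0], [3, 0, 0, 2]]
A⁵ = [[0, 5, 8, 0], [5, 0, 0, 3], [8, 0, 0, 5], [0, 3, 5, 0]]

0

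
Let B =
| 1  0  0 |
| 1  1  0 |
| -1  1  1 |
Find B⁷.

B = I + N where N = [[0, 0, 0], [1, 0, 0], [-1, 1, 0]] is strictly lower-triangular, so N³ = 0.
(I + N)⁷ = I + 7·N + 21·N² = [[1, 0, 0], [7, 1, 0], [14, 7, 1]].

[[1, 0, 0], [7, 1, 0], [14, 7, 1]]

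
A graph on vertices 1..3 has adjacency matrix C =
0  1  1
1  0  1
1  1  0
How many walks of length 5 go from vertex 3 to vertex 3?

The number of length-5 walks from vertex 3 to vertex 3 is entry (3,3) of C⁵, where C is the adjacency matrix.
C² = [[2, 1, 1], [1, 2, 1], [1, 1, 2]]
C³ = [[2, 3, 3], [3, 2, 3], [3, 3, 2]]
C⁴ = [[6, 5, 5], [5, 6, 5], [5, 5, 6]]
C⁵ = [[10, 11, 11], [11, 10, 11], [11, 11, 10]]

10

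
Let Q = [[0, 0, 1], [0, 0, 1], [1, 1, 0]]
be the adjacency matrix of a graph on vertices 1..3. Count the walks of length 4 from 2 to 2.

The number of length-4 walks from vertex 2 to vertex 2 is entry (2,2) of Q^4, where Q is the adjacency matrix.
Q^2 = [[1, 1, 0], [1, 1, 0], [0, 0, 2]]
Q^3 = [[0, 0, 2], [0, 0, 2], [2, 2, 0]]
Q^4 = [[2, 2, 0], [2, 2, 0], [0, 0, 4]]

2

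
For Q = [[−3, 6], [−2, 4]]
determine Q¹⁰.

[[−3, 6], [−2, 4]]

Q² = Q (a projection; rank 1, trace 1), so Q¹⁰ = Q.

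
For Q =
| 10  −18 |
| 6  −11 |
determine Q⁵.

[[100, −198], [66, −131]]

tr Q = −1 and det Q = −2, so the characteristic polynomial is λ² − (−1)λ + (−2) with roots 1 and −2.
Eigenvectors give P = [[−2, −3], [−1, −2]] with P⁻¹ = [[−2, 3], [1, −2]], and Q = P·diag(1, −2)·P⁻¹.
Then Q⁵ = P·diag(1, −32)·P⁻¹ = [[−2, 96], [−1, 64]] · [[−2, 3], [1, −2]] = [[100, −198], [66, −131]].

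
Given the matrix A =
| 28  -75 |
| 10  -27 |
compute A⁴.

[[406, -975], [130, -309]]

tr A = 1 and det A = -6, so the characteristic polynomial is λ² − (1)λ + (-6) with roots 3 and -2.
Eigenvectors give P = [[3, -5], [1, -2]] with P⁻¹ = [[2, -5], [1, -3]], and A = P·diag(3, -2)·P⁻¹.
Then A⁴ = P·diag(81, 16)·P⁻¹ = [[243, -80], [81, -32]] · [[2, -5], [1, -3]] = [[406, -975], [130, -309]].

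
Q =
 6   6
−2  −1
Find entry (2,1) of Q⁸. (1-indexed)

−12610

tr Q = 5 and det Q = 6, so the characteristic polynomial is λ² − (5)λ + (6) with roots 3 and 2.
Eigenvectors give P = [[−2, −3], [1, 2]] with P⁻¹ = [[−2, −3], [1, 2]], and Q = P·diag(3, 2)·P⁻¹.
Then Q⁸ = P·diag(6561, 256)·P⁻¹ = [[−13122, −768], [6561, 512]] · [[−2, −3], [1, 2]] = [[25476, 37830], [−12610, −18659]].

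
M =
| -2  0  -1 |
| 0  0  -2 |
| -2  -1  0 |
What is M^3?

M^2 = [[6, 1, 2], [4, 2, 0], [4, 0, 4]]
M^3 = [[-16, -2, -8], [-8, 0, -8], [-16, -4, -4]]

[[-16, -2, -8], [-8, 0, -8], [-16, -4, -4]]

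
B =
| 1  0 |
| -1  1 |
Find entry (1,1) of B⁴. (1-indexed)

1

B = I + N where N = [[0, 0], [-1, 0]] is strictly lower-triangular, so N² = 0.
(I + N)⁴ = I + 4·N = [[1, 0], [-4, 1]].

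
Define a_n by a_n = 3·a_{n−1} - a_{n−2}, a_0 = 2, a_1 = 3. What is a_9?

With companion matrix B = [[3, -1], [1, 0]], [a_n, a_{n−1}]ᵀ = B·[a_{n−1}, a_{n−2}]ᵀ, so [a_9, a_8]ᵀ = B⁸·[a_1, a_0]ᵀ.
B⁸ = [[2584, -987], [987, -377]], giving [a_9, a_8]ᵀ = [[5778], [2207]].

5778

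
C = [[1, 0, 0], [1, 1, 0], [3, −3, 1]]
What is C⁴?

C = I + N where N = [[0, 0, 0], [1, 0, 0], [3, −3, 0]] is strictly lower-triangular, so N³ = 0.
(I + N)⁴ = I + 4·N + 6·N² = [[1, 0, 0], [4, 1, 0], [−6, −12, 1]].

[[1, 0, 0], [4, 1, 0], [−6, −12, 1]]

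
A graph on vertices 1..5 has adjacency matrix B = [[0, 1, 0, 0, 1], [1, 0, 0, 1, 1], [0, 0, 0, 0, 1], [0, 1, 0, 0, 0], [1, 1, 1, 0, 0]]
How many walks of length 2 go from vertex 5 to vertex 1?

The number of length-2 walks from vertex 5 to vertex 1 is entry (5,1) of B², where B is the adjacency matrix.
B² = [[2, 1, 1, 1, 1], [1, 3, 1, 0, 1], [1, 1, 1, 0, 0], [1, 0, 0, 1, 1], [1, 1, 0, 1, 3]]

1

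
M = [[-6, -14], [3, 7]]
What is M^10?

M² = M (a projection; rank 1, trace 1), so M^10 = M.

[[-6, -14], [3, 7]]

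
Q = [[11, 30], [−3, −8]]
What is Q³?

tr Q = 3 and det Q = 2, so the characteristic polynomial is λ² − (3)λ + (2) with roots 1 and 2.
Eigenvectors give P = [[−3, 10], [1, −3]] with P⁻¹ = [[3, 10], [1, 3]], and Q = P·diag(1, 2)·P⁻¹.
Then Q³ = P·diag(1, 8)·P⁻¹ = [[−3, 80], [1, −24]] · [[3, 10], [1, 3]] = [[71, 210], [−21, −62]].

[[71, 210], [−21, −62]]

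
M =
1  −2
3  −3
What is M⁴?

M² = [[−5, 4], [−6, 3]]
M³ = [[7, −2], [3, 3]]
M⁴ = [[1, −8], [12, −15]]

[[1, −8], [12, −15]]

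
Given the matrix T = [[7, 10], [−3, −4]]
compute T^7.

tr T = 3 and det T = 2, so the characteristic polynomial is λ² − (3)λ + (2) with roots 2 and 1.
Eigenvectors give P = [[−2, −5], [1, 3]] with P⁻¹ = [[−3, −5], [1, 2]], and T = P·diag(2, 1)·P⁻¹.
Then T^7 = P·diag(128, 1)·P⁻¹ = [[−256, −5], [128, 3]] · [[−3, −5], [1, 2]] = [[763, 1270], [−381, −634]].

[[763, 1270], [−381, −634]]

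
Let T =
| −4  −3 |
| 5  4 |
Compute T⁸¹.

T² = I (check: tr T = 0 and det T = −1), so T⁸¹ = T since 81 is odd.

[[−4, −3], [5, 4]]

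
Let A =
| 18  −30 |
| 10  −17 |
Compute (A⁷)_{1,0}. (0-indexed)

4630

tr A = 1 and det A = −6, so the characteristic polynomial is λ² − (1)λ + (−6) with roots 3 and −2.
Eigenvectors give P = [[−2, −3], [−1, −2]] with P⁻¹ = [[−2, 3], [1, −2]], and A = P·diag(3, −2)·P⁻¹.
Then A⁷ = P·diag(2187, −128)·P⁻¹ = [[−4374, 384], [−2187, 256]] · [[−2, 3], [1, −2]] = [[9132, −13890], [4630, −7073]].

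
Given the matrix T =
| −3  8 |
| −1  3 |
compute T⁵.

[[−3, 8], [−1, 3]]

T² = I (check: tr T = 0 and det T = −1), so T⁵ = T since 5 is odd.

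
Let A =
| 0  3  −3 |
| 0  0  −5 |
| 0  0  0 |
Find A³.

A is strictly triangular, hence nilpotent: A³ = 0, so A³ = 0.

[[0, 0, 0], [0, 0, 0], [0, 0, 0]]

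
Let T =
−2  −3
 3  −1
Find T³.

T² = [[−5, 9], [−9, −8]]
T³ = [[37, 6], [−6, 35]]

[[37, 6], [−6, 35]]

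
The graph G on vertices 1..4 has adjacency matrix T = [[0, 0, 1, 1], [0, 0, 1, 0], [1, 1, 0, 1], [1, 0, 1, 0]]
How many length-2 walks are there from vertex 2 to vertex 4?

The number of length-2 walks from vertex 2 to vertex 4 is entry (2,4) of T^2, where T is the adjacency matrix.
T^2 = [[2, 1, 1, 1], [1, 1, 0, 1], [1, 0, 3, 1], [1, 1, 1, 2]]

1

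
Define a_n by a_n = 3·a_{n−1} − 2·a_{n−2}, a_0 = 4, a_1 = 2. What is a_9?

With companion matrix A = [[3, −2], [1, 0]], [a_n, a_{n−1}]ᵀ = A·[a_{n−1}, a_{n−2}]ᵀ, so [a_9, a_8]ᵀ = A⁸·[a_1, a_0]ᵀ.
A⁸ = [[511, −510], [255, −254]], giving [a_9, a_8]ᵀ = [[−1018], [−506]].

−1018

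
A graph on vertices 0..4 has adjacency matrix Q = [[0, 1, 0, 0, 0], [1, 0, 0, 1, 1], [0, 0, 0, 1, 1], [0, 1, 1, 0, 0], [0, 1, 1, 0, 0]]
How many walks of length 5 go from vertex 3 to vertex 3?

0

The number of length-5 walks from vertex 3 to vertex 3 is entry (3,3) of Q^5, where Q is the adjacency matrix.
Q^2 = [[1, 0, 0, 1, 1], [0, 3, 2, 0, 0], [0, 2, 2, 0, 0], [1, 0, 0, 2, 2], [1, 0, 0, 2, 2]]
Q^3 = [[0, 3, 2, 0, 0], [3, 0, 0, 5, 5], [2, 0, 0, 4, 4], [0, 5, 4, 0, 0], [0, 5, 4, 0, 0]]
Q^4 = [[3, 0, 0, 5, 5], [0, 13, 10, 0, 0], [0, 10, 8, 0, 0], [5, 0, 0, 9, 9], [5, 0, 0, 9, 9]]
Q^5 = [[0, 13, 10, 0, 0], [13, 0, 0, 23, 23], [10, 0, 0, 18, 18], [0, 23, 18, 0, 0], [0, 23, 18, 0, 0]]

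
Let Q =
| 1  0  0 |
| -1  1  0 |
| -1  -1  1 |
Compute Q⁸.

Q = I + N where N = [[0, 0, 0], [-1, 0, 0], [-1, -1, 0]] is strictly lower-triangular, so N³ = 0.
(I + N)⁸ = I + 8·N + 28·N² = [[1, 0, 0], [-8, 1, 0], [20, -8, 1]].

[[1, 0, 0], [-8, 1, 0], [20, -8, 1]]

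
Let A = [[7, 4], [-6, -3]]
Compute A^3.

[[79, 52], [-78, -51]]

tr A = 4 and det A = 3, so the characteristic polynomial is λ² − (4)λ + (3) with roots 1 and 3.
Eigenvectors give P = [[-2, -1], [3, 1]] with P⁻¹ = [[1, 1], [-3, -2]], and A = P·diag(1, 3)·P⁻¹.
Then A^3 = P·diag(1, 27)·P⁻¹ = [[-2, -27], [3, 27]] · [[1, 1], [-3, -2]] = [[79, 52], [-78, -51]].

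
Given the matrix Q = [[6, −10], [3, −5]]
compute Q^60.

[[6, −10], [3, −5]]

Q² = Q (a projection; rank 1, trace 1), so Q^60 = Q.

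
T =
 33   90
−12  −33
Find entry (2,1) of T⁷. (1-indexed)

tr T = 0 and det T = −9, so the characteristic polynomial is λ² − (0)λ + (−9) with roots 3 and −3.
Eigenvectors give P = [[−3, −5], [1, 2]] with P⁻¹ = [[−2, −5], [1, 3]], and T = P·diag(3, −3)·P⁻¹.
Then T⁷ = P·diag(2187, −2187)·P⁻¹ = [[−6561, 10935], [2187, −4374]] · [[−2, −5], [1, 3]] = [[24057, 65610], [−8748, −24057]].

−8748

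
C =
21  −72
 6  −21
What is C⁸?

[[6561, 0], [0, 6561]]

tr C = 0 and det C = −9, so the characteristic polynomial is λ² − (0)λ + (−9) with roots 3 and −3.
Eigenvectors give P = [[4, 3], [1, 1]] with P⁻¹ = [[1, −3], [−1, 4]], and C = P·diag(3, −3)·P⁻¹.
Then C⁸ = P·diag(6561, 6561)·P⁻¹ = [[26244, 19683], [6561, 6561]] · [[1, −3], [−1, 4]] = [[6561, 0], [0, 6561]].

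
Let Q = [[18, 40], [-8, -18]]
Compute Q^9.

tr Q = 0 and det Q = -4, so the characteristic polynomial is λ² − (0)λ + (-4) with roots -2 and 2.
Eigenvectors give P = [[-2, -5], [1, 2]] with P⁻¹ = [[2, 5], [-1, -2]], and Q = P·diag(-2, 2)·P⁻¹.
Then Q^9 = P·diag(-512, 512)·P⁻¹ = [[1024, -2560], [-512, 1024]] · [[2, 5], [-1, -2]] = [[4608, 10240], [-2048, -4608]].

[[4608, 10240], [-2048, -4608]]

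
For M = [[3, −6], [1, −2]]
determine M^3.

[[3, −6], [1, −2]]

M² = M (a projection; rank 1, trace 1), so M^3 = M.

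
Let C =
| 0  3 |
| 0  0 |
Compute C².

C is strictly triangular, hence nilpotent: C² = 0, so C² = 0.

[[0, 0], [0, 0]]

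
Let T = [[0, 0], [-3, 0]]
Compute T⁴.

[[0, 0], [0, 0]]

T is strictly triangular, hence nilpotent: T² = 0, so T⁴ = 0.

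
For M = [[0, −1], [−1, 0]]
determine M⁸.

M² = I (check: tr M = 0 and det M = −1), so M⁸ = I since 8 is even.

[[1, 0], [0, 1]]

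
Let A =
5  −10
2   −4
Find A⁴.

A² = A (a projection; rank 1, trace 1), so A⁴ = A.

[[5, −10], [2, −4]]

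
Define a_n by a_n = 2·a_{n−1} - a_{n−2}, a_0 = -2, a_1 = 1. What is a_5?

13

With companion matrix T = [[2, -1], [1, 0]], [a_n, a_{n−1}]ᵀ = T·[a_{n−1}, a_{n−2}]ᵀ, so [a_5, a_4]ᵀ = T^4·[a_1, a_0]ᵀ.
T^4 = [[5, -4], [4, -3]], giving [a_5, a_4]ᵀ = [[13], [10]].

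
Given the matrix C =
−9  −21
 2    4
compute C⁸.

[[44391, 132405], [−12610, −37574]]

tr C = −5 and det C = 6, so the characteristic polynomial is λ² − (−5)λ + (6) with roots −3 and −2.
Eigenvectors give P = [[−7, 3], [2, −1]] with P⁻¹ = [[−1, −3], [−2, −7]], and C = P·diag(−3, −2)·P⁻¹.
Then C⁸ = P·diag(6561, 256)·P⁻¹ = [[−45927, 768], [13122, −256]] · [[−1, −3], [−2, −7]] = [[44391, 132405], [−12610, −37574]].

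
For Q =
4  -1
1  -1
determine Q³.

Q² = [[15, -3], [3, 0]]
Q³ = [[57, -12], [12, -3]]

[[57, -12], [12, -3]]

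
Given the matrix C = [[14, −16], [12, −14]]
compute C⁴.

[[16, 0], [0, 16]]

tr C = 0 and det C = −4, so the characteristic polynomial is λ² − (0)λ + (−4) with roots 2 and −2.
Eigenvectors give P = [[4, 1], [3, 1]] with P⁻¹ = [[1, −1], [−3, 4]], and C = P·diag(2, −2)·P⁻¹.
Then C⁴ = P·diag(16, 16)·P⁻¹ = [[64, 16], [48, 16]] · [[1, −1], [−3, 4]] = [[16, 0], [0, 16]].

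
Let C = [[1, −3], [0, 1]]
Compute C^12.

C = I + N where N = [[0, −3], [0, 0]] is strictly upper-triangular, so N^2 = 0.
(I + N)^12 = I + 12·N = [[1, −36], [0, 1]].

[[1, −36], [0, 1]]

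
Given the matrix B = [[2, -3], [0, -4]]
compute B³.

B² = [[4, 6], [0, 16]]
B³ = [[8, -36], [0, -64]]

[[8, -36], [0, -64]]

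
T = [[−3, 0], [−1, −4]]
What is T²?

[[9, 0], [7, 16]]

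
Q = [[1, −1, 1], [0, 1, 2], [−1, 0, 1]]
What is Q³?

Q² = [[0, −2, 0], [−2, 1, 4], [−2, 1, 0]]
Q³ = [[0, −2, −4], [−6, 3, 4], [−2, 3, 0]]

[[0, −2, −4], [−6, 3, 4], [−2, 3, 0]]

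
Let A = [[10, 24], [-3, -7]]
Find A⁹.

[[4600, 12264], [-1533, -4087]]

tr A = 3 and det A = 2, so the characteristic polynomial is λ² − (3)λ + (2) with roots 2 and 1.
Eigenvectors give P = [[-3, -8], [1, 3]] with P⁻¹ = [[-3, -8], [1, 3]], and A = P·diag(2, 1)·P⁻¹.
Then A⁹ = P·diag(512, 1)·P⁻¹ = [[-1536, -8], [512, 3]] · [[-3, -8], [1, 3]] = [[4600, 12264], [-1533, -4087]].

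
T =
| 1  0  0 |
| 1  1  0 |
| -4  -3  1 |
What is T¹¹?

T = I + N where N = [[0, 0, 0], [1, 0, 0], [-4, -3, 0]] is strictly lower-triangular, so N³ = 0.
(I + N)¹¹ = I + 11·N + 55·N² = [[1, 0, 0], [11, 1, 0], [-209, -33, 1]].

[[1, 0, 0], [11, 1, 0], [-209, -33, 1]]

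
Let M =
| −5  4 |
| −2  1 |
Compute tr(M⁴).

82

tr M = −4 and det M = 3, so the characteristic polynomial is λ² − (−4)λ + (3) with roots −1 and −3.
Eigenvectors give P = [[1, 2], [1, 1]] with P⁻¹ = [[−1, 2], [1, −1]], and M = P·diag(−1, −3)·P⁻¹.
Then M⁴ = P·diag(1, 81)·P⁻¹ = [[1, 162], [1, 81]] · [[−1, 2], [1, −1]] = [[161, −160], [80, −79]].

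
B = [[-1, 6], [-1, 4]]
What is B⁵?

[[-61, 186], [-31, 94]]

tr B = 3 and det B = 2, so the characteristic polynomial is λ² − (3)λ + (2) with roots 2 and 1.
Eigenvectors give P = [[-2, -3], [-1, -1]] with P⁻¹ = [[1, -3], [-1, 2]], and B = P·diag(2, 1)·P⁻¹.
Then B⁵ = P·diag(32, 1)·P⁻¹ = [[-64, -3], [-32, -1]] · [[1, -3], [-1, 2]] = [[-61, 186], [-31, 94]].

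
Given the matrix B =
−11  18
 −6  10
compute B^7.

tr B = −1 and det B = −2, so the characteristic polynomial is λ² − (−1)λ + (−2) with roots 1 and −2.
Eigenvectors give P = [[−3, −2], [−2, −1]] with P⁻¹ = [[1, −2], [−2, 3]], and B = P·diag(1, −2)·P⁻¹.
Then B^7 = P·diag(1, −128)·P⁻¹ = [[−3, 256], [−2, 128]] · [[1, −2], [−2, 3]] = [[−515, 774], [−258, 388]].

[[−515, 774], [−258, 388]]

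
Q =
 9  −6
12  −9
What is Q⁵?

tr Q = 0 and det Q = −9, so the characteristic polynomial is λ² − (0)λ + (−9) with roots −3 and 3.
Eigenvectors give P = [[−1, 1], [−2, 1]] with P⁻¹ = [[1, −1], [2, −1]], and Q = P·diag(−3, 3)·P⁻¹.
Then Q⁵ = P·diag(−243, 243)·P⁻¹ = [[243, 243], [486, 243]] · [[1, −1], [2, −1]] = [[729, −486], [972, −729]].

[[729, −486], [972, −729]]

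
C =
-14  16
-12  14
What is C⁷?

[[-896, 1024], [-768, 896]]

tr C = 0 and det C = -4, so the characteristic polynomial is λ² − (0)λ + (-4) with roots -2 and 2.
Eigenvectors give P = [[4, 1], [3, 1]] with P⁻¹ = [[1, -1], [-3, 4]], and C = P·diag(-2, 2)·P⁻¹.
Then C⁷ = P·diag(-128, 128)·P⁻¹ = [[-512, 128], [-384, 128]] · [[1, -1], [-3, 4]] = [[-896, 1024], [-768, 896]].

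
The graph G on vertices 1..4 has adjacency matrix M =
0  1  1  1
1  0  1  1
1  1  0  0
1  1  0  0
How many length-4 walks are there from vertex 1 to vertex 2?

The number of length-4 walks from vertex 1 to vertex 2 is entry (1,2) of M⁴, where M is the adjacency matrix.
M² = [[3, 2, 1, 1], [2, 3, 1, 1], [1, 1, 2, 2], [1, 1, 2, 2]]
M³ = [[4, 5, 5, 5], [5, 4, 5, 5], [5, 5, 2, 2], [5, 5, 2, 2]]
M⁴ = [[15, 14, 9, 9], [14, 15, 9, 9], [9, 9, 10, 10], [9, 9, 10, 10]]

14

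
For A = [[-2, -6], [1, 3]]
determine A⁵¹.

[[-2, -6], [1, 3]]

A² = A (a projection; rank 1, trace 1), so A⁵¹ = A.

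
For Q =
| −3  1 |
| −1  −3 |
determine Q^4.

[[28, −96], [96, 28]]

Q^2 = [[8, −6], [6, 8]]
Q^3 = [[−18, 26], [−26, −18]]
Q^4 = [[28, −96], [96, 28]]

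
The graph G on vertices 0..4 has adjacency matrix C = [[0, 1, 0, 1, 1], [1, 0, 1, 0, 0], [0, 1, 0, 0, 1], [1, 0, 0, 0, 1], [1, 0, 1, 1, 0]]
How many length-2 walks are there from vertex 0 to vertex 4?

1

The number of length-2 walks from vertex 0 to vertex 4 is entry (0,4) of C², where C is the adjacency matrix.
C² = [[3, 0, 2, 1, 1], [0, 2, 0, 1, 2], [2, 0, 2, 1, 0], [1, 1, 1, 2, 1], [1, 2, 0, 1, 3]]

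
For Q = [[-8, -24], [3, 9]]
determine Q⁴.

Q² = Q (a projection; rank 1, trace 1), so Q⁴ = Q.

[[-8, -24], [3, 9]]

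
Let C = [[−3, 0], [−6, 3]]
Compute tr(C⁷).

tr C = 0 and det C = −9, so the characteristic polynomial is λ² − (0)λ + (−9) with roots 3 and −3.
Eigenvectors give P = [[0, 1], [−1, 1]] with P⁻¹ = [[1, −1], [1, 0]], and C = P·diag(3, −3)·P⁻¹.
Then C⁷ = P·diag(2187, −2187)·P⁻¹ = [[0, −2187], [−2187, −2187]] · [[1, −1], [1, 0]] = [[−2187, 0], [−4374, 2187]].

0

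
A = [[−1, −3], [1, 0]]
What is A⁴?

A² = [[−2, 3], [−1, −3]]
A³ = [[5, 6], [−2, 3]]
A⁴ = [[1, −15], [5, 6]]

[[1, −15], [5, 6]]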